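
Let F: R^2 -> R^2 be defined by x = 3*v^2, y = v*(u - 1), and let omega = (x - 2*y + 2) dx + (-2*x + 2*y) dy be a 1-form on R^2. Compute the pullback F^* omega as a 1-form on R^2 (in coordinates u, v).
F^* omega = (2*v^2*(u - 3*v - 1)) du + (2*v*(u^2 - 9*u*v - 2*u + 9*v^2 + 9*v + 7)) dv

Using F^*(f dg) = (f ∘ F) d(g ∘ F), substitute each coordinate x_i by F_i(u, v) in f_i, and replace dx_i by d F_i = (∂F_i/∂u) du + (∂F_i/∂v) dv.
  For the x component: f_1(F) = -2*u*v + 3*v^2 + 2*v + 2; d F_1 = (0) du + (6*v) dv
  For the y component: f_2(F) = 2*v*(u - 3*v - 1); d F_2 = (v) du + (u - 1) dv
Combining and collecting du, dv coefficients:
  coeff of du: 2*v^2*(u - 3*v - 1)
  coeff of dv: 2*v*(u^2 - 9*u*v - 2*u + 9*v^2 + 9*v + 7)
F^* omega = (2*v^2*(u - 3*v - 1)) du + (2*v*(u^2 - 9*u*v - 2*u + 9*v^2 + 9*v + 7)) dv.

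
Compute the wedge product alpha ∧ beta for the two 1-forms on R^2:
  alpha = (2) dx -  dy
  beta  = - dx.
alpha ∧ beta = (-1) dx ∧ dy

Distribute the wedge, using dx_i ∧ dx_j = -dx_j ∧ dx_i and dx_i ∧ dx_i = 0. For each pair (i, j) with i < j, the coefficient of dx_i ∧ dx_j in alpha ∧ beta is (alpha_i * beta_j - alpha_j * beta_i). Collecting: alpha ∧ beta = (-1) dx ∧ dy.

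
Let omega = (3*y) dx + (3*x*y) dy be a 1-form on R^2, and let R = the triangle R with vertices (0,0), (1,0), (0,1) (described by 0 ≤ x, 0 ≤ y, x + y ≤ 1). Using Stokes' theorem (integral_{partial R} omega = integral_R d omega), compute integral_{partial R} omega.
integral_(partial R) omega = -1

Stokes: integral_partial_R omega = integral_R d omega with d omega = (∂Q/∂x - ∂P/∂y) dx ∧ dy.
  ∂Q/∂x = 3*y
  ∂P/∂y = 3
  integrand = ∂Q/∂x - ∂P/∂y = 3*y - 3.
Integrating over R: integral_0^1 integral_0^{1-x} (3*y - 3) dy dx = -1.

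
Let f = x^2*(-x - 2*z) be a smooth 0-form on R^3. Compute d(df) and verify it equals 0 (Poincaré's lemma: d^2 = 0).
d(df) = 0

Step 1: df = sum_i (∂f/∂x_i) dx_i = (x*(-3*x - 4*z)) dx + (0) dy + (-2*x^2) dz.
Step 2: Apply d again. Using the 1-form formula, the coefficient of dx ∧ dy in d(df) is ∂^2 f/∂x ∂y - ∂^2 f/∂y ∂x = (0) - (0) = 0 (equality of mixed partials for smooth f).
Similarly for dx ∧ dz and dy ∧ dz — all coefficients vanish. So d(df) = 0.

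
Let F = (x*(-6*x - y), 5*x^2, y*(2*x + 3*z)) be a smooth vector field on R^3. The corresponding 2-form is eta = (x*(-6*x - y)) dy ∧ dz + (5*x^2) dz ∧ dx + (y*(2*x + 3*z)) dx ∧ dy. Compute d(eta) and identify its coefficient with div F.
d(eta) = (-12*x + 2*y) dx ∧ dy ∧ dz; div F = -12*x + 2*y

For a 2-form in R^3 of the form above, applying d gives a 3-form with coefficient ∂P/∂x + ∂Q/∂y + ∂R/∂z:
  ∂P/∂x = -12*x - y
  ∂Q/∂y = 0
  ∂R/∂z = 3*y
Sum = -12*x + 2*y, which is exactly div F.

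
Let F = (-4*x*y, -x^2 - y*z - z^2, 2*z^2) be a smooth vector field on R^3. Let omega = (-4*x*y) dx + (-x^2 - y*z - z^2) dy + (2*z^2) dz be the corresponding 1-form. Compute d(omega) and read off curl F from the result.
d(omega) = (y + 2*z) dy ∧ dz + (0) dz ∧ dx + (2*x) dx ∧ dy; curl F = (y + 2*z, 0, 2*x)

d omega = sum_{i<j} (∂f_j/∂x_i - ∂f_i/∂x_j) dx_i ∧ dx_j. Under the identification (dy ∧ dz, dz ∧ dx, dx ∧ dy) ↔ (e_x, e_y, e_z), the coefficients are exactly the components of curl F. Compute:
  ∂R/∂y - ∂Q/∂z = (0) - (-y - 2*z) = y + 2*z
  ∂P/∂z - ∂R/∂x = (0) - (0) = 0
  ∂Q/∂x - ∂P/∂y = (-2*x) - (-4*x) = 2*x.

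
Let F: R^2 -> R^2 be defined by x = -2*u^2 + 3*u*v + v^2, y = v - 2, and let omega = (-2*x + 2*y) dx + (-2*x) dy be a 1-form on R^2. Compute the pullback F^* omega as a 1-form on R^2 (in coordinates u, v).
F^* omega = (-16*u^3 + 36*u^2*v - 10*u*v^2 - 8*u*v + 16*u - 6*v^3 + 6*v^2 - 12*v) du + (12*u^3 - 10*u^2*v + 4*u^2 - 18*u*v^2 - 12*u - 4*v^3 + 2*v^2 - 8*v) dv

Using F^*(f dg) = (f ∘ F) d(g ∘ F), substitute each coordinate x_i by F_i(u, v) in f_i, and replace dx_i by d F_i = (∂F_i/∂u) du + (∂F_i/∂v) dv.
  For the x component: f_1(F) = 4*u^2 - 6*u*v - 2*v^2 + 2*v - 4; d F_1 = (-4*u + 3*v) du + (3*u + 2*v) dv
  For the y component: f_2(F) = 4*u^2 - 6*u*v - 2*v^2; d F_2 = (0) du + (1) dv
Combining and collecting du, dv coefficients:
  coeff of du: -16*u^3 + 36*u^2*v - 10*u*v^2 - 8*u*v + 16*u - 6*v^3 + 6*v^2 - 12*v
  coeff of dv: 12*u^3 - 10*u^2*v + 4*u^2 - 18*u*v^2 - 12*u - 4*v^3 + 2*v^2 - 8*v
F^* omega = (-16*u^3 + 36*u^2*v - 10*u*v^2 - 8*u*v + 16*u - 6*v^3 + 6*v^2 - 12*v) du + (12*u^3 - 10*u^2*v + 4*u^2 - 18*u*v^2 - 12*u - 4*v^3 + 2*v^2 - 8*v) dv.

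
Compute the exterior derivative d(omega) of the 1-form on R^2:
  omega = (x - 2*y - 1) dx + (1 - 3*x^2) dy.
d(omega) = (2 - 6*x) dx ∧ dy

For a 1-form omega = sum_i f_i dx_i, the exterior derivative is
  d(omega) = sum_{i < j} (∂f_j/∂x_i - ∂f_i/∂x_j) dx_i ∧ dx_j.
  coefficient of dx ∧ dy: ∂f_2/∂x - ∂f_1/∂y = ∂(1 - 3*x^2)/∂x - ∂(x - 2*y - 1)/∂y = 2 - 6*x
Assembling: d(omega) = (2 - 6*x) dx ∧ dy.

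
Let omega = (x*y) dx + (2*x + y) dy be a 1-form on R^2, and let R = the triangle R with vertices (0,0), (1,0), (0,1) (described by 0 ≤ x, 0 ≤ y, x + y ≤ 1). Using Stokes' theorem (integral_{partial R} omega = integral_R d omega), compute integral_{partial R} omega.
integral_(partial R) omega = 5/6

Stokes: integral_partial_R omega = integral_R d omega with d omega = (∂Q/∂x - ∂P/∂y) dx ∧ dy.
  ∂Q/∂x = 2
  ∂P/∂y = x
  integrand = ∂Q/∂x - ∂P/∂y = 2 - x.
Integrating over R: integral_0^1 integral_0^{1-x} (2 - x) dy dx = 5/6.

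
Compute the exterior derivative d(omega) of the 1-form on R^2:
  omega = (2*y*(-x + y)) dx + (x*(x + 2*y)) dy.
d(omega) = (4*x - 2*y) dx ∧ dy

For a 1-form omega = sum_i f_i dx_i, the exterior derivative is
  d(omega) = sum_{i < j} (∂f_j/∂x_i - ∂f_i/∂x_j) dx_i ∧ dx_j.
  coefficient of dx ∧ dy: ∂f_2/∂x - ∂f_1/∂y = ∂(x*(x + 2*y))/∂x - ∂(2*y*(-x + y))/∂y = 4*x - 2*y
Assembling: d(omega) = (4*x - 2*y) dx ∧ dy.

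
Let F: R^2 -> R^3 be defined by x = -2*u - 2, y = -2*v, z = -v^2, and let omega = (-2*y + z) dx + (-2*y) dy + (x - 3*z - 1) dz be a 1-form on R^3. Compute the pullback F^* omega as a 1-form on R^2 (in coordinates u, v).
F^* omega = (2*v*(v - 4)) du + (2*v*(2*u - 3*v^2 - 1)) dv

Using F^*(f dg) = (f ∘ F) d(g ∘ F), substitute each coordinate x_i by F_i(u, v) in f_i, and replace dx_i by d F_i = (∂F_i/∂u) du + (∂F_i/∂v) dv.
  For the x component: f_1(F) = v*(4 - v); d F_1 = (-2) du + (0) dv
  For the y component: f_2(F) = 4*v; d F_2 = (0) du + (-2) dv
  For the z component: f_3(F) = -2*u + 3*v^2 - 3; d F_3 = (0) du + (-2*v) dv
Combining and collecting du, dv coefficients:
  coeff of du: 2*v*(v - 4)
  coeff of dv: 2*v*(2*u - 3*v^2 - 1)
F^* omega = (2*v*(v - 4)) du + (2*v*(2*u - 3*v^2 - 1)) dv.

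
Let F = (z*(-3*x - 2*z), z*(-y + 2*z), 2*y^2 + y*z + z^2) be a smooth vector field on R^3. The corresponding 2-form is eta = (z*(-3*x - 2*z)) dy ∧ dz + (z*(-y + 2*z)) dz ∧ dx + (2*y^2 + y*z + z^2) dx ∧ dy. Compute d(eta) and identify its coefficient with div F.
d(eta) = (y - 2*z) dx ∧ dy ∧ dz; div F = y - 2*z

For a 2-form in R^3 of the form above, applying d gives a 3-form with coefficient ∂P/∂x + ∂Q/∂y + ∂R/∂z:
  ∂P/∂x = -3*z
  ∂Q/∂y = -z
  ∂R/∂z = y + 2*z
Sum = y - 2*z, which is exactly div F.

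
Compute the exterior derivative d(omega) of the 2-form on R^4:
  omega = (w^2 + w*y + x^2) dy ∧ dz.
d(omega) = (2*x) dx ∧ dy ∧ dz + (2*w + y) dy ∧ dz ∧ dw

For a 2-form omega = sum_{i<j} g_{ij} dx_i ∧ dx_j, the exterior derivative is
  d(omega) = sum_{i<j} d(g_{ij}) ∧ dx_i ∧ dx_j = sum_{i<j, k} (∂g_{ij}/∂x_k) dx_k ∧ dx_i ∧ dx_j.
Expand each term, using dx_k ∧ dx_i ∧ dx_j = sgn(permutation) dx_{(a)} ∧ dx_{(b)} ∧ dx_{(c)} with (a < b < c) sorted:
  d(w^2 + w*y + x^2) includes (∂/∂x)(w^2 + w*y + x^2) dx = (2*x) dx, which multiplied by dy ∧ dz gives (2*x) dx ∧ dy ∧ dz
  d(w^2 + w*y + x^2) includes (∂/∂w)(w^2 + w*y + x^2) dw = (2*w + y) dw, which multiplied by dy ∧ dz gives (2*w + y) dy ∧ dz ∧ dw
Collecting like 3-forms: d(omega) = (2*x) dx ∧ dy ∧ dz + (2*w + y) dy ∧ dz ∧ dw.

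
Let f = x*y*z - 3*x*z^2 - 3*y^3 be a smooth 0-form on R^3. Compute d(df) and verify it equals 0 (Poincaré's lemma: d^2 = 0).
d(df) = 0

Step 1: df = sum_i (∂f/∂x_i) dx_i = (z*(y - 3*z)) dx + (x*z - 9*y^2) dy + (x*(y - 6*z)) dz.
Step 2: Apply d again. Using the 1-form formula, the coefficient of dx ∧ dy in d(df) is ∂^2 f/∂x ∂y - ∂^2 f/∂y ∂x = (z) - (z) = 0 (equality of mixed partials for smooth f).
Similarly for dx ∧ dz and dy ∧ dz — all coefficients vanish. So d(df) = 0.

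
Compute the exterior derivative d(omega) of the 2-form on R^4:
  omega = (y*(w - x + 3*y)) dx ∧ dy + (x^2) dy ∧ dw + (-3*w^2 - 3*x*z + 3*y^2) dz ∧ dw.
d(omega) = (2*x + y) dx ∧ dy ∧ dw + (-3*z) dx ∧ dz ∧ dw + (6*y) dy ∧ dz ∧ dw

For a 2-form omega = sum_{i<j} g_{ij} dx_i ∧ dx_j, the exterior derivative is
  d(omega) = sum_{i<j} d(g_{ij}) ∧ dx_i ∧ dx_j = sum_{i<j, k} (∂g_{ij}/∂x_k) dx_k ∧ dx_i ∧ dx_j.
Expand each term, using dx_k ∧ dx_i ∧ dx_j = sgn(permutation) dx_{(a)} ∧ dx_{(b)} ∧ dx_{(c)} with (a < b < c) sorted:
  d(y*(w - x + 3*y)) includes (∂/∂w)(y*(w - x + 3*y)) dw = (y) dw, which multiplied by dx ∧ dy gives (y) dx ∧ dy ∧ dw
  d(x^2) includes (∂/∂x)(x^2) dx = (2*x) dx, which multiplied by dy ∧ dw gives (2*x) dx ∧ dy ∧ dw
  d(-3*w^2 - 3*x*z + 3*y^2) includes (∂/∂x)(-3*w^2 - 3*x*z + 3*y^2) dx = (-3*z) dx, which multiplied by dz ∧ dw gives (-3*z) dx ∧ dz ∧ dw
  d(-3*w^2 - 3*x*z + 3*y^2) includes (∂/∂y)(-3*w^2 - 3*x*z + 3*y^2) dy = (6*y) dy, which multiplied by dz ∧ dw gives (6*y) dy ∧ dz ∧ dw
Collecting like 3-forms: d(omega) = (2*x + y) dx ∧ dy ∧ dw + (-3*z) dx ∧ dz ∧ dw + (6*y) dy ∧ dz ∧ dw.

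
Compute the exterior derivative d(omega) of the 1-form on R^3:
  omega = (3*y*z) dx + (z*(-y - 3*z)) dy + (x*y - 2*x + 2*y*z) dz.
d(omega) = (-3*z) dx ∧ dy + (-2*y - 2) dx ∧ dz + (x + y + 8*z) dy ∧ dz

For a 1-form omega = sum_i f_i dx_i, the exterior derivative is
  d(omega) = sum_{i < j} (∂f_j/∂x_i - ∂f_i/∂x_j) dx_i ∧ dx_j.
  coefficient of dx ∧ dy: ∂f_2/∂x - ∂f_1/∂y = ∂(z*(-y - 3*z))/∂x - ∂(3*y*z)/∂y = -3*z
  coefficient of dx ∧ dz: ∂f_3/∂x - ∂f_1/∂z = ∂(x*y - 2*x + 2*y*z)/∂x - ∂(3*y*z)/∂z = -2*y - 2
  coefficient of dy ∧ dz: ∂f_3/∂y - ∂f_2/∂z = ∂(x*y - 2*x + 2*y*z)/∂y - ∂(z*(-y - 3*z))/∂z = x + y + 8*z
Assembling: d(omega) = (-3*z) dx ∧ dy + (-2*y - 2) dx ∧ dz + (x + y + 8*z) dy ∧ dz.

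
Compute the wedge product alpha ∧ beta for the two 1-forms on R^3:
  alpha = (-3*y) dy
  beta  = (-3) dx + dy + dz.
alpha ∧ beta = (-9*y) dx ∧ dy + (-3*y) dy ∧ dz

Distribute the wedge, using dx_i ∧ dx_j = -dx_j ∧ dx_i and dx_i ∧ dx_i = 0. For each pair (i, j) with i < j, the coefficient of dx_i ∧ dx_j in alpha ∧ beta is (alpha_i * beta_j - alpha_j * beta_i). Collecting: alpha ∧ beta = (-9*y) dx ∧ dy + (-3*y) dy ∧ dz.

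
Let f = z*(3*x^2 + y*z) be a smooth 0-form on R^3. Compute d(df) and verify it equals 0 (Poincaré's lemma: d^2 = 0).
d(df) = 0

Step 1: df = sum_i (∂f/∂x_i) dx_i = (6*x*z) dx + (z^2) dy + (3*x^2 + 2*y*z) dz.
Step 2: Apply d again. Using the 1-form formula, the coefficient of dx ∧ dy in d(df) is ∂^2 f/∂x ∂y - ∂^2 f/∂y ∂x = (0) - (0) = 0 (equality of mixed partials for smooth f).
Similarly for dx ∧ dz and dy ∧ dz — all coefficients vanish. So d(df) = 0.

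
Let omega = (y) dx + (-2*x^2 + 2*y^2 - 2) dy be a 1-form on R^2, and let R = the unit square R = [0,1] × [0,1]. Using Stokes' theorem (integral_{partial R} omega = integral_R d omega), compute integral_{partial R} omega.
integral_(partial R) omega = -3

Stokes: integral_partial_R omega = integral_R d omega with d omega = (∂Q/∂x - ∂P/∂y) dx ∧ dy.
  ∂Q/∂x = -4*x
  ∂P/∂y = 1
  integrand = ∂Q/∂x - ∂P/∂y = -4*x - 1.
Integrating over R: integral_0^1 integral_0^1 (-4*x - 1) dx dy = -3.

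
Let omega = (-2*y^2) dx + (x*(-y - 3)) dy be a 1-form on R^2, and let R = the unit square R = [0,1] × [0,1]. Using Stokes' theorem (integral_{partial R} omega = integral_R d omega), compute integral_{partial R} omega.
integral_(partial R) omega = -3/2

Stokes: integral_partial_R omega = integral_R d omega with d omega = (∂Q/∂x - ∂P/∂y) dx ∧ dy.
  ∂Q/∂x = -y - 3
  ∂P/∂y = -4*y
  integrand = ∂Q/∂x - ∂P/∂y = 3*y - 3.
Integrating over R: integral_0^1 integral_0^1 (3*y - 3) dx dy = -3/2.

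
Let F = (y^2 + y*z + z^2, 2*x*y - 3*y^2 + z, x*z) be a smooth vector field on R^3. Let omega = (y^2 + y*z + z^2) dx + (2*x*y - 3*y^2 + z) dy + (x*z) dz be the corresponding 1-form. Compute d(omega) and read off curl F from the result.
d(omega) = (-1) dy ∧ dz + (y + z) dz ∧ dx + (-z) dx ∧ dy; curl F = (-1, y + z, -z)

d omega = sum_{i<j} (∂f_j/∂x_i - ∂f_i/∂x_j) dx_i ∧ dx_j. Under the identification (dy ∧ dz, dz ∧ dx, dx ∧ dy) ↔ (e_x, e_y, e_z), the coefficients are exactly the components of curl F. Compute:
  ∂R/∂y - ∂Q/∂z = (0) - (1) = -1
  ∂P/∂z - ∂R/∂x = (y + 2*z) - (z) = y + z
  ∂Q/∂x - ∂P/∂y = (2*y) - (2*y + z) = -z.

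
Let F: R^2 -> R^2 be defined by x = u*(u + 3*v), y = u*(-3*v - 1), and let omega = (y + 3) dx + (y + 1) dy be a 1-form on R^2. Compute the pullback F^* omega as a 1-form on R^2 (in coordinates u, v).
F^* omega = (-6*u^2*v - 2*u^2 + 3*u*v + 7*u + 6*v - 1) du + (6*u) dv

Using F^*(f dg) = (f ∘ F) d(g ∘ F), substitute each coordinate x_i by F_i(u, v) in f_i, and replace dx_i by d F_i = (∂F_i/∂u) du + (∂F_i/∂v) dv.
  For the x component: f_1(F) = -3*u*v - u + 3; d F_1 = (2*u + 3*v) du + (3*u) dv
  For the y component: f_2(F) = -3*u*v - u + 1; d F_2 = (-3*v - 1) du + (-3*u) dv
Combining and collecting du, dv coefficients:
  coeff of du: -6*u^2*v - 2*u^2 + 3*u*v + 7*u + 6*v - 1
  coeff of dv: 6*u
F^* omega = (-6*u^2*v - 2*u^2 + 3*u*v + 7*u + 6*v - 1) du + (6*u) dv.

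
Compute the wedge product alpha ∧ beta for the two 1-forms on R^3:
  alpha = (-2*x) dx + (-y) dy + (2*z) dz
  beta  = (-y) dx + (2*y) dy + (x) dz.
alpha ∧ beta = (-y*(4*x + y)) dx ∧ dy + (-2*x^2 + 2*y*z) dx ∧ dz + (-y*(x + 4*z)) dy ∧ dz

Distribute the wedge, using dx_i ∧ dx_j = -dx_j ∧ dx_i and dx_i ∧ dx_i = 0. For each pair (i, j) with i < j, the coefficient of dx_i ∧ dx_j in alpha ∧ beta is (alpha_i * beta_j - alpha_j * beta_i). Collecting: alpha ∧ beta = (-y*(4*x + y)) dx ∧ dy + (-2*x^2 + 2*y*z) dx ∧ dz + (-y*(x + 4*z)) dy ∧ dz.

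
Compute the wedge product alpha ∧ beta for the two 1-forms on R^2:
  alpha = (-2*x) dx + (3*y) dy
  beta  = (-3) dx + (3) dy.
alpha ∧ beta = (-6*x + 9*y) dx ∧ dy

Distribute the wedge, using dx_i ∧ dx_j = -dx_j ∧ dx_i and dx_i ∧ dx_i = 0. For each pair (i, j) with i < j, the coefficient of dx_i ∧ dx_j in alpha ∧ beta is (alpha_i * beta_j - alpha_j * beta_i). Collecting: alpha ∧ beta = (-6*x + 9*y) dx ∧ dy.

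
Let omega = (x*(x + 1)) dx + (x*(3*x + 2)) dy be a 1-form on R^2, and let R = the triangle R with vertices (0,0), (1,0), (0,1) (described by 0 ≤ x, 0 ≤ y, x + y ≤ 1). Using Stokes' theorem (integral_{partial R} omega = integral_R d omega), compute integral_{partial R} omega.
integral_(partial R) omega = 2

Stokes: integral_partial_R omega = integral_R d omega with d omega = (∂Q/∂x - ∂P/∂y) dx ∧ dy.
  ∂Q/∂x = 6*x + 2
  ∂P/∂y = 0
  integrand = ∂Q/∂x - ∂P/∂y = 6*x + 2.
Integrating over R: integral_0^1 integral_0^{1-x} (6*x + 2) dy dx = 2.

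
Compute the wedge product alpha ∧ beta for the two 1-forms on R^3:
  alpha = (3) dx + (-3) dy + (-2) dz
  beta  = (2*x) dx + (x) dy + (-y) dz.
alpha ∧ beta = (9*x) dx ∧ dy + (4*x - 3*y) dx ∧ dz + (2*x + 3*y) dy ∧ dz

Distribute the wedge, using dx_i ∧ dx_j = -dx_j ∧ dx_i and dx_i ∧ dx_i = 0. For each pair (i, j) with i < j, the coefficient of dx_i ∧ dx_j in alpha ∧ beta is (alpha_i * beta_j - alpha_j * beta_i). Collecting: alpha ∧ beta = (9*x) dx ∧ dy + (4*x - 3*y) dx ∧ dz + (2*x + 3*y) dy ∧ dz.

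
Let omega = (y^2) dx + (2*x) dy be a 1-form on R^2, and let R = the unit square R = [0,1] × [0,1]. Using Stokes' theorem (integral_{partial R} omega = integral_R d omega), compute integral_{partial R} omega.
integral_(partial R) omega = 1

Stokes: integral_partial_R omega = integral_R d omega with d omega = (∂Q/∂x - ∂P/∂y) dx ∧ dy.
  ∂Q/∂x = 2
  ∂P/∂y = 2*y
  integrand = ∂Q/∂x - ∂P/∂y = 2 - 2*y.
Integrating over R: integral_0^1 integral_0^1 (2 - 2*y) dx dy = 1.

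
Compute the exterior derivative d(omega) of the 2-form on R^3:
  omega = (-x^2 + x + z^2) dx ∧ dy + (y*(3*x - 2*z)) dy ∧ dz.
d(omega) = (3*y + 2*z) dx ∧ dy ∧ dz

For a 2-form omega = sum_{i<j} g_{ij} dx_i ∧ dx_j, the exterior derivative is
  d(omega) = sum_{i<j} d(g_{ij}) ∧ dx_i ∧ dx_j = sum_{i<j, k} (∂g_{ij}/∂x_k) dx_k ∧ dx_i ∧ dx_j.
Expand each term, using dx_k ∧ dx_i ∧ dx_j = sgn(permutation) dx_{(a)} ∧ dx_{(b)} ∧ dx_{(c)} with (a < b < c) sorted:
  d(-x^2 + x + z^2) includes (∂/∂z)(-x^2 + x + z^2) dz = (2*z) dz, which multiplied by dx ∧ dy gives (2*z) dx ∧ dy ∧ dz
  d(y*(3*x - 2*z)) includes (∂/∂x)(y*(3*x - 2*z)) dx = (3*y) dx, which multiplied by dy ∧ dz gives (3*y) dx ∧ dy ∧ dz
Collecting like 3-forms: d(omega) = (3*y + 2*z) dx ∧ dy ∧ dz.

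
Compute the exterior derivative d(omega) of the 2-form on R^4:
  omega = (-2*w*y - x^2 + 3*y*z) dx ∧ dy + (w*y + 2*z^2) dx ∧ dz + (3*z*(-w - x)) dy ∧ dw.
d(omega) = (-w + 3*y) dx ∧ dy ∧ dz + (-2*y - 3*z) dx ∧ dy ∧ dw + (y) dx ∧ dz ∧ dw + (3*w + 3*x) dy ∧ dz ∧ dw

For a 2-form omega = sum_{i<j} g_{ij} dx_i ∧ dx_j, the exterior derivative is
  d(omega) = sum_{i<j} d(g_{ij}) ∧ dx_i ∧ dx_j = sum_{i<j, k} (∂g_{ij}/∂x_k) dx_k ∧ dx_i ∧ dx_j.
Expand each term, using dx_k ∧ dx_i ∧ dx_j = sgn(permutation) dx_{(a)} ∧ dx_{(b)} ∧ dx_{(c)} with (a < b < c) sorted:
  d(-2*w*y - x^2 + 3*y*z) includes (∂/∂z)(-2*w*y - x^2 + 3*y*z) dz = (3*y) dz, which multiplied by dx ∧ dy gives (3*y) dx ∧ dy ∧ dz
  d(-2*w*y - x^2 + 3*y*z) includes (∂/∂w)(-2*w*y - x^2 + 3*y*z) dw = (-2*y) dw, which multiplied by dx ∧ dy gives (-2*y) dx ∧ dy ∧ dw
  d(w*y + 2*z^2) includes (∂/∂y)(w*y + 2*z^2) dy = (w) dy, which multiplied by dx ∧ dz gives (-w) dx ∧ dy ∧ dz
  d(w*y + 2*z^2) includes (∂/∂w)(w*y + 2*z^2) dw = (y) dw, which multiplied by dx ∧ dz gives (y) dx ∧ dz ∧ dw
  d(3*z*(-w - x)) includes (∂/∂x)(3*z*(-w - x)) dx = (-3*z) dx, which multiplied by dy ∧ dw gives (-3*z) dx ∧ dy ∧ dw
  d(3*z*(-w - x)) includes (∂/∂z)(3*z*(-w - x)) dz = (-3*w - 3*x) dz, which multiplied by dy ∧ dw gives (3*w + 3*x) dy ∧ dz ∧ dw
Collecting like 3-forms: d(omega) = (-w + 3*y) dx ∧ dy ∧ dz + (-2*y - 3*z) dx ∧ dy ∧ dw + (y) dx ∧ dz ∧ dw + (3*w + 3*x) dy ∧ dz ∧ dw.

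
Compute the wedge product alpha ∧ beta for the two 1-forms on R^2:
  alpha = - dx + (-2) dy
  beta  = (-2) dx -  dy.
alpha ∧ beta = (-3) dx ∧ dy

Distribute the wedge, using dx_i ∧ dx_j = -dx_j ∧ dx_i and dx_i ∧ dx_i = 0. For each pair (i, j) with i < j, the coefficient of dx_i ∧ dx_j in alpha ∧ beta is (alpha_i * beta_j - alpha_j * beta_i). Collecting: alpha ∧ beta = (-3) dx ∧ dy.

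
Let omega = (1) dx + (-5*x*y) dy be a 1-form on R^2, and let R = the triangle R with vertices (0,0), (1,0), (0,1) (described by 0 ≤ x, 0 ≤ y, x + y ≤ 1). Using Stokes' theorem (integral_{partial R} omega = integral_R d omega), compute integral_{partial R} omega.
integral_(partial R) omega = -5/6

Stokes: integral_partial_R omega = integral_R d omega with d omega = (∂Q/∂x - ∂P/∂y) dx ∧ dy.
  ∂Q/∂x = -5*y
  ∂P/∂y = 0
  integrand = ∂Q/∂x - ∂P/∂y = -5*y.
Integrating over R: integral_0^1 integral_0^{1-x} (-5*y) dy dx = -5/6.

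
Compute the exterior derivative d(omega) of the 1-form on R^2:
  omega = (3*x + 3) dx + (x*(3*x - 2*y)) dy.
d(omega) = (6*x - 2*y) dx ∧ dy

For a 1-form omega = sum_i f_i dx_i, the exterior derivative is
  d(omega) = sum_{i < j} (∂f_j/∂x_i - ∂f_i/∂x_j) dx_i ∧ dx_j.
  coefficient of dx ∧ dy: ∂f_2/∂x - ∂f_1/∂y = ∂(x*(3*x - 2*y))/∂x - ∂(3*x + 3)/∂y = 6*x - 2*y
Assembling: d(omega) = (6*x - 2*y) dx ∧ dy.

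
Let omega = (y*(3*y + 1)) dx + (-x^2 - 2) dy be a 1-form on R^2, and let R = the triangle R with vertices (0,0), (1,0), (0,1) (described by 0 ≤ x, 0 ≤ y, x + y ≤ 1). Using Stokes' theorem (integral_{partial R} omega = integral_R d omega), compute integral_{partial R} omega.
integral_(partial R) omega = -11/6

Stokes: integral_partial_R omega = integral_R d omega with d omega = (∂Q/∂x - ∂P/∂y) dx ∧ dy.
  ∂Q/∂x = -2*x
  ∂P/∂y = 6*y + 1
  integrand = ∂Q/∂x - ∂P/∂y = -2*x - 6*y - 1.
Integrating over R: integral_0^1 integral_0^{1-x} (-2*x - 6*y - 1) dy dx = -11/6.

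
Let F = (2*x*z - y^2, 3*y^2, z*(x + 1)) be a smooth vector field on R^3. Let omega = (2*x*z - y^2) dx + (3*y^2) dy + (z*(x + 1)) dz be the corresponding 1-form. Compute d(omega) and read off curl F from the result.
d(omega) = (0) dy ∧ dz + (2*x - z) dz ∧ dx + (2*y) dx ∧ dy; curl F = (0, 2*x - z, 2*y)

d omega = sum_{i<j} (∂f_j/∂x_i - ∂f_i/∂x_j) dx_i ∧ dx_j. Under the identification (dy ∧ dz, dz ∧ dx, dx ∧ dy) ↔ (e_x, e_y, e_z), the coefficients are exactly the components of curl F. Compute:
  ∂R/∂y - ∂Q/∂z = (0) - (0) = 0
  ∂P/∂z - ∂R/∂x = (2*x) - (z) = 2*x - z
  ∂Q/∂x - ∂P/∂y = (0) - (-2*y) = 2*y.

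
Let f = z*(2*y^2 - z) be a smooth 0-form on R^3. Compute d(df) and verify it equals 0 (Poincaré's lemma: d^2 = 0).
d(df) = 0

Step 1: df = sum_i (∂f/∂x_i) dx_i = (0) dx + (4*y*z) dy + (2*y^2 - 2*z) dz.
Step 2: Apply d again. Using the 1-form formula, the coefficient of dx ∧ dy in d(df) is ∂^2 f/∂x ∂y - ∂^2 f/∂y ∂x = (0) - (0) = 0 (equality of mixed partials for smooth f).
Similarly for dx ∧ dz and dy ∧ dz — all coefficients vanish. So d(df) = 0.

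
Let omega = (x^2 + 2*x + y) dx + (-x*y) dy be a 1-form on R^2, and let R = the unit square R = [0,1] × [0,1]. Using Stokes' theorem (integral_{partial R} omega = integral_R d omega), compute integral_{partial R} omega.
integral_(partial R) omega = -3/2

Stokes: integral_partial_R omega = integral_R d omega with d omega = (∂Q/∂x - ∂P/∂y) dx ∧ dy.
  ∂Q/∂x = -y
  ∂P/∂y = 1
  integrand = ∂Q/∂x - ∂P/∂y = -y - 1.
Integrating over R: integral_0^1 integral_0^1 (-y - 1) dx dy = -3/2.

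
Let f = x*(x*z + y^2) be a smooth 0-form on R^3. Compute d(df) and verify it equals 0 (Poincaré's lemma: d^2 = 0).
d(df) = 0

Step 1: df = sum_i (∂f/∂x_i) dx_i = (2*x*z + y^2) dx + (2*x*y) dy + (x^2) dz.
Step 2: Apply d again. Using the 1-form formula, the coefficient of dx ∧ dy in d(df) is ∂^2 f/∂x ∂y - ∂^2 f/∂y ∂x = (2*y) - (2*y) = 0 (equality of mixed partials for smooth f).
Similarly for dx ∧ dz and dy ∧ dz — all coefficients vanish. So d(df) = 0.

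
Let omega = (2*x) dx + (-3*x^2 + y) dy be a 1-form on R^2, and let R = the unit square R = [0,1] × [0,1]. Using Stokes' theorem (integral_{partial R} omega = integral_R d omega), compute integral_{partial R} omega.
integral_(partial R) omega = -3

Stokes: integral_partial_R omega = integral_R d omega with d omega = (∂Q/∂x - ∂P/∂y) dx ∧ dy.
  ∂Q/∂x = -6*x
  ∂P/∂y = 0
  integrand = ∂Q/∂x - ∂P/∂y = -6*x.
Integrating over R: integral_0^1 integral_0^1 (-6*x) dx dy = -3.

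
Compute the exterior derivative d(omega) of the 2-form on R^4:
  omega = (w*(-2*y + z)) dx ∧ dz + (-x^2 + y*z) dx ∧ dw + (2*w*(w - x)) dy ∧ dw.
d(omega) = (2*w) dx ∧ dy ∧ dz + (-3*y + z) dx ∧ dz ∧ dw + (-2*w - z) dx ∧ dy ∧ dw

For a 2-form omega = sum_{i<j} g_{ij} dx_i ∧ dx_j, the exterior derivative is
  d(omega) = sum_{i<j} d(g_{ij}) ∧ dx_i ∧ dx_j = sum_{i<j, k} (∂g_{ij}/∂x_k) dx_k ∧ dx_i ∧ dx_j.
Expand each term, using dx_k ∧ dx_i ∧ dx_j = sgn(permutation) dx_{(a)} ∧ dx_{(b)} ∧ dx_{(c)} with (a < b < c) sorted:
  d(w*(-2*y + z)) includes (∂/∂y)(w*(-2*y + z)) dy = (-2*w) dy, which multiplied by dx ∧ dz gives (2*w) dx ∧ dy ∧ dz
  d(w*(-2*y + z)) includes (∂/∂w)(w*(-2*y + z)) dw = (-2*y + z) dw, which multiplied by dx ∧ dz gives (-2*y + z) dx ∧ dz ∧ dw
  d(-x^2 + y*z) includes (∂/∂y)(-x^2 + y*z) dy = (z) dy, which multiplied by dx ∧ dw gives (-z) dx ∧ dy ∧ dw
  d(-x^2 + y*z) includes (∂/∂z)(-x^2 + y*z) dz = (y) dz, which multiplied by dx ∧ dw gives (-y) dx ∧ dz ∧ dw
  d(2*w*(w - x)) includes (∂/∂x)(2*w*(w - x)) dx = (-2*w) dx, which multiplied by dy ∧ dw gives (-2*w) dx ∧ dy ∧ dw
Collecting like 3-forms: d(omega) = (2*w) dx ∧ dy ∧ dz + (-3*y + z) dx ∧ dz ∧ dw + (-2*w - z) dx ∧ dy ∧ dw.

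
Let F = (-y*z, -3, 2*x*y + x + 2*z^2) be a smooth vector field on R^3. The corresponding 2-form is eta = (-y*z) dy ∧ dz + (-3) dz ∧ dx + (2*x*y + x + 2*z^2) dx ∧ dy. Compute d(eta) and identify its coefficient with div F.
d(eta) = (4*z) dx ∧ dy ∧ dz; div F = 4*z

For a 2-form in R^3 of the form above, applying d gives a 3-form with coefficient ∂P/∂x + ∂Q/∂y + ∂R/∂z:
  ∂P/∂x = 0
  ∂Q/∂y = 0
  ∂R/∂z = 4*z
Sum = 4*z, which is exactly div F.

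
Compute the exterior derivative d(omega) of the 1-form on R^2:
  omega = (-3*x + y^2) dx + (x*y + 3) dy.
d(omega) = (-y) dx ∧ dy

For a 1-form omega = sum_i f_i dx_i, the exterior derivative is
  d(omega) = sum_{i < j} (∂f_j/∂x_i - ∂f_i/∂x_j) dx_i ∧ dx_j.
  coefficient of dx ∧ dy: ∂f_2/∂x - ∂f_1/∂y = ∂(x*y + 3)/∂x - ∂(-3*x + y^2)/∂y = -y
Assembling: d(omega) = (-y) dx ∧ dy.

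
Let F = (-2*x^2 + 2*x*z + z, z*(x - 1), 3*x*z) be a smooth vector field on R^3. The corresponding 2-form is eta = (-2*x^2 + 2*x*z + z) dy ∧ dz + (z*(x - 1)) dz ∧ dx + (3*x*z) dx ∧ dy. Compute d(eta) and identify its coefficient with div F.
d(eta) = (-x + 2*z) dx ∧ dy ∧ dz; div F = -x + 2*z

For a 2-form in R^3 of the form above, applying d gives a 3-form with coefficient ∂P/∂x + ∂Q/∂y + ∂R/∂z:
  ∂P/∂x = -4*x + 2*z
  ∂Q/∂y = 0
  ∂R/∂z = 3*x
Sum = -x + 2*z, which is exactly div F.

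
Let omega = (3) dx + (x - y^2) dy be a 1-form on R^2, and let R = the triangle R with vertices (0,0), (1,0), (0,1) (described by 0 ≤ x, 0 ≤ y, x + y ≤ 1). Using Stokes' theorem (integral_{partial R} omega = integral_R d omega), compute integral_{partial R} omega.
integral_(partial R) omega = 1/2

Stokes: integral_partial_R omega = integral_R d omega with d omega = (∂Q/∂x - ∂P/∂y) dx ∧ dy.
  ∂Q/∂x = 1
  ∂P/∂y = 0
  integrand = ∂Q/∂x - ∂P/∂y = 1.
Integrating over R: integral_0^1 integral_0^{1-x} (1) dy dx = 1/2.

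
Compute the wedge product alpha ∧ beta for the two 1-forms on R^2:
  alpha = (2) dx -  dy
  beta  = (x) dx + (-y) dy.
alpha ∧ beta = (x - 2*y) dx ∧ dy

Distribute the wedge, using dx_i ∧ dx_j = -dx_j ∧ dx_i and dx_i ∧ dx_i = 0. For each pair (i, j) with i < j, the coefficient of dx_i ∧ dx_j in alpha ∧ beta is (alpha_i * beta_j - alpha_j * beta_i). Collecting: alpha ∧ beta = (x - 2*y) dx ∧ dy.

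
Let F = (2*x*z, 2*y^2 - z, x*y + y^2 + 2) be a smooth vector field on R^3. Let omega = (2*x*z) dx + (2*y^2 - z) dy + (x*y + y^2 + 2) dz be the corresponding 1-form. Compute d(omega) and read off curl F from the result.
d(omega) = (x + 2*y + 1) dy ∧ dz + (2*x - y) dz ∧ dx + (0) dx ∧ dy; curl F = (x + 2*y + 1, 2*x - y, 0)

d omega = sum_{i<j} (∂f_j/∂x_i - ∂f_i/∂x_j) dx_i ∧ dx_j. Under the identification (dy ∧ dz, dz ∧ dx, dx ∧ dy) ↔ (e_x, e_y, e_z), the coefficients are exactly the components of curl F. Compute:
  ∂R/∂y - ∂Q/∂z = (x + 2*y) - (-1) = x + 2*y + 1
  ∂P/∂z - ∂R/∂x = (2*x) - (y) = 2*x - y
  ∂Q/∂x - ∂P/∂y = (0) - (0) = 0.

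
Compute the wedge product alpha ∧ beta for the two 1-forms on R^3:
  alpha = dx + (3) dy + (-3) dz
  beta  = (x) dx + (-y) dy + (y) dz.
alpha ∧ beta = (-3*x - y) dx ∧ dy + (3*x + y) dx ∧ dz

Distribute the wedge, using dx_i ∧ dx_j = -dx_j ∧ dx_i and dx_i ∧ dx_i = 0. For each pair (i, j) with i < j, the coefficient of dx_i ∧ dx_j in alpha ∧ beta is (alpha_i * beta_j - alpha_j * beta_i). Collecting: alpha ∧ beta = (-3*x - y) dx ∧ dy + (3*x + y) dx ∧ dz.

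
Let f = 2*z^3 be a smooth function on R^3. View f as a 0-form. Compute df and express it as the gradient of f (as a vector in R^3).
df = (0) dx + (0) dy + (6*z^2) dz; grad f = (0, 0, 6*z^2)

For a 0-form f, d f = (∂f/∂x) dx + (∂f/∂y) dy + (∂f/∂z) dz. The components of the vector representation are exactly the entries of grad f in Cartesian coordinates:
  ∂f/∂x = 0
  ∂f/∂y = 0
  ∂f/∂z = 6*z^2.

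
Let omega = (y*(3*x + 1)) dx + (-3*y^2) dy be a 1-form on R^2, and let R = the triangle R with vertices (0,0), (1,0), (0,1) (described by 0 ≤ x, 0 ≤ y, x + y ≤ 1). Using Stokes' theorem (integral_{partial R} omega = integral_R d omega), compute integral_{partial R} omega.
integral_(partial R) omega = -1

Stokes: integral_partial_R omega = integral_R d omega with d omega = (∂Q/∂x - ∂P/∂y) dx ∧ dy.
  ∂Q/∂x = 0
  ∂P/∂y = 3*x + 1
  integrand = ∂Q/∂x - ∂P/∂y = -3*x - 1.
Integrating over R: integral_0^1 integral_0^{1-x} (-3*x - 1) dy dx = -1.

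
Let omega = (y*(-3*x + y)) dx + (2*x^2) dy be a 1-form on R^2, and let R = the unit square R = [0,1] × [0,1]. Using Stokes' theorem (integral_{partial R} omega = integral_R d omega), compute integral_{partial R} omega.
integral_(partial R) omega = 5/2

Stokes: integral_partial_R omega = integral_R d omega with d omega = (∂Q/∂x - ∂P/∂y) dx ∧ dy.
  ∂Q/∂x = 4*x
  ∂P/∂y = -3*x + 2*y
  integrand = ∂Q/∂x - ∂P/∂y = 7*x - 2*y.
Integrating over R: integral_0^1 integral_0^1 (7*x - 2*y) dx dy = 5/2.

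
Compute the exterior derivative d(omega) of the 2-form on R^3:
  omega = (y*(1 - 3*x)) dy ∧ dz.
d(omega) = (-3*y) dx ∧ dy ∧ dz

For a 2-form omega = sum_{i<j} g_{ij} dx_i ∧ dx_j, the exterior derivative is
  d(omega) = sum_{i<j} d(g_{ij}) ∧ dx_i ∧ dx_j = sum_{i<j, k} (∂g_{ij}/∂x_k) dx_k ∧ dx_i ∧ dx_j.
Expand each term, using dx_k ∧ dx_i ∧ dx_j = sgn(permutation) dx_{(a)} ∧ dx_{(b)} ∧ dx_{(c)} with (a < b < c) sorted:
  d(y*(1 - 3*x)) includes (∂/∂x)(y*(1 - 3*x)) dx = (-3*y) dx, which multiplied by dy ∧ dz gives (-3*y) dx ∧ dy ∧ dz
Collecting like 3-forms: d(omega) = (-3*y) dx ∧ dy ∧ dz.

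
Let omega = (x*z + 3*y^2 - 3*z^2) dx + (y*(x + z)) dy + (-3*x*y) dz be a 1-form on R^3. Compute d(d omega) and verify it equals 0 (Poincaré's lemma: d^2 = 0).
d(d omega) = 0

Step 1: d omega = sum_{i<j} (∂f_j/∂x_i - ∂f_i/∂x_j) dx_i ∧ dx_j:
  coeff of dx ∧ dy: -5*y
  coeff of dx ∧ dz: -x - 3*y + 6*z
  coeff of dy ∧ dz: -3*x - y
Step 2: Apply d again to each 2-form coefficient. The only possible 3-form in R^3 is dx ∧ dy ∧ dz, with coefficient
  ∂(coeff of dy∧dz)/∂x - ∂(coeff of dx∧dz)/∂y + ∂(coeff of dx∧dy)/∂z
  = ∂/∂x (-3*x - y) - ∂/∂y (-x - 3*y + 6*z) + ∂/∂z (-5*y).
Each of these terms simplifies to sums of mixed partials that cancel in pairs. The result is 0 (by equality of mixed partials for smooth functions — Schwarz / Clairaut).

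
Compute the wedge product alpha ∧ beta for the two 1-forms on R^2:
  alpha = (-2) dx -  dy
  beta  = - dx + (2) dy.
alpha ∧ beta = (-5) dx ∧ dy

Distribute the wedge, using dx_i ∧ dx_j = -dx_j ∧ dx_i and dx_i ∧ dx_i = 0. For each pair (i, j) with i < j, the coefficient of dx_i ∧ dx_j in alpha ∧ beta is (alpha_i * beta_j - alpha_j * beta_i). Collecting: alpha ∧ beta = (-5) dx ∧ dy.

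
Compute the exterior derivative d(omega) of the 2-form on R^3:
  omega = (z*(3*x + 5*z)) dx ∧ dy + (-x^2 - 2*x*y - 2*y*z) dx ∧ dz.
d(omega) = (5*x + 12*z) dx ∧ dy ∧ dz

For a 2-form omega = sum_{i<j} g_{ij} dx_i ∧ dx_j, the exterior derivative is
  d(omega) = sum_{i<j} d(g_{ij}) ∧ dx_i ∧ dx_j = sum_{i<j, k} (∂g_{ij}/∂x_k) dx_k ∧ dx_i ∧ dx_j.
Expand each term, using dx_k ∧ dx_i ∧ dx_j = sgn(permutation) dx_{(a)} ∧ dx_{(b)} ∧ dx_{(c)} with (a < b < c) sorted:
  d(z*(3*x + 5*z)) includes (∂/∂z)(z*(3*x + 5*z)) dz = (3*x + 10*z) dz, which multiplied by dx ∧ dy gives (3*x + 10*z) dx ∧ dy ∧ dz
  d(-x^2 - 2*x*y - 2*y*z) includes (∂/∂y)(-x^2 - 2*x*y - 2*y*z) dy = (-2*x - 2*z) dy, which multiplied by dx ∧ dz gives (2*x + 2*z) dx ∧ dy ∧ dz
Collecting like 3-forms: d(omega) = (5*x + 12*z) dx ∧ dy ∧ dz.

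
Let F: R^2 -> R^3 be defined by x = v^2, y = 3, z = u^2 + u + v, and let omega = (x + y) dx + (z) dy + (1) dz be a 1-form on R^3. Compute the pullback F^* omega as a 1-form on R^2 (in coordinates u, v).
F^* omega = (2*u + 1) du + (2*v^3 + 6*v + 1) dv

Using F^*(f dg) = (f ∘ F) d(g ∘ F), substitute each coordinate x_i by F_i(u, v) in f_i, and replace dx_i by d F_i = (∂F_i/∂u) du + (∂F_i/∂v) dv.
  For the x component: f_1(F) = v^2 + 3; d F_1 = (0) du + (2*v) dv
  For the y component: f_2(F) = u^2 + u + v; d F_2 = (0) du + (0) dv
  For the z component: f_3(F) = 1; d F_3 = (2*u + 1) du + (1) dv
Combining and collecting du, dv coefficients:
  coeff of du: 2*u + 1
  coeff of dv: 2*v^3 + 6*v + 1
F^* omega = (2*u + 1) du + (2*v^3 + 6*v + 1) dv.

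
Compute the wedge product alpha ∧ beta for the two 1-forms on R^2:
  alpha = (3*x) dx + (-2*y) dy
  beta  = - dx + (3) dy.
alpha ∧ beta = (9*x - 2*y) dx ∧ dy

Distribute the wedge, using dx_i ∧ dx_j = -dx_j ∧ dx_i and dx_i ∧ dx_i = 0. For each pair (i, j) with i < j, the coefficient of dx_i ∧ dx_j in alpha ∧ beta is (alpha_i * beta_j - alpha_j * beta_i). Collecting: alpha ∧ beta = (9*x - 2*y) dx ∧ dy.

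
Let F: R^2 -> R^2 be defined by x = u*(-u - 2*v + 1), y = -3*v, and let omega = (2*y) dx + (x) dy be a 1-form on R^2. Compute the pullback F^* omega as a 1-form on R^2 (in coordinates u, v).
F^* omega = (6*v*(2*u + 2*v - 1)) du + (3*u*(u + 6*v - 1)) dv

Using F^*(f dg) = (f ∘ F) d(g ∘ F), substitute each coordinate x_i by F_i(u, v) in f_i, and replace dx_i by d F_i = (∂F_i/∂u) du + (∂F_i/∂v) dv.
  For the x component: f_1(F) = -6*v; d F_1 = (-2*u - 2*v + 1) du + (-2*u) dv
  For the y component: f_2(F) = u*(-u - 2*v + 1); d F_2 = (0) du + (-3) dv
Combining and collecting du, dv coefficients:
  coeff of du: 6*v*(2*u + 2*v - 1)
  coeff of dv: 3*u*(u + 6*v - 1)
F^* omega = (6*v*(2*u + 2*v - 1)) du + (3*u*(u + 6*v - 1)) dv.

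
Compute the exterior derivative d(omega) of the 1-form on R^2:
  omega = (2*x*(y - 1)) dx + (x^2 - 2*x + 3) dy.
d(omega) = (-2) dx ∧ dy

For a 1-form omega = sum_i f_i dx_i, the exterior derivative is
  d(omega) = sum_{i < j} (∂f_j/∂x_i - ∂f_i/∂x_j) dx_i ∧ dx_j.
  coefficient of dx ∧ dy: ∂f_2/∂x - ∂f_1/∂y = ∂(x^2 - 2*x + 3)/∂x - ∂(2*x*(y - 1))/∂y = -2
Assembling: d(omega) = (-2) dx ∧ dy.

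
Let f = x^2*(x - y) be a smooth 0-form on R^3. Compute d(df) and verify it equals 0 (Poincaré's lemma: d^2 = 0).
d(df) = 0

Step 1: df = sum_i (∂f/∂x_i) dx_i = (x*(3*x - 2*y)) dx + (-x^2) dy + (0) dz.
Step 2: Apply d again. Using the 1-form formula, the coefficient of dx ∧ dy in d(df) is ∂^2 f/∂x ∂y - ∂^2 f/∂y ∂x = (-2*x) - (-2*x) = 0 (equality of mixed partials for smooth f).
Similarly for dx ∧ dz and dy ∧ dz — all coefficients vanish. So d(df) = 0.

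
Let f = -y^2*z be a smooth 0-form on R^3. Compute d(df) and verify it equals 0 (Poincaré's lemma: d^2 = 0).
d(df) = 0

Step 1: df = sum_i (∂f/∂x_i) dx_i = (0) dx + (-2*y*z) dy + (-y^2) dz.
Step 2: Apply d again. Using the 1-form formula, the coefficient of dx ∧ dy in d(df) is ∂^2 f/∂x ∂y - ∂^2 f/∂y ∂x = (0) - (0) = 0 (equality of mixed partials for smooth f).
Similarly for dx ∧ dz and dy ∧ dz — all coefficients vanish. So d(df) = 0.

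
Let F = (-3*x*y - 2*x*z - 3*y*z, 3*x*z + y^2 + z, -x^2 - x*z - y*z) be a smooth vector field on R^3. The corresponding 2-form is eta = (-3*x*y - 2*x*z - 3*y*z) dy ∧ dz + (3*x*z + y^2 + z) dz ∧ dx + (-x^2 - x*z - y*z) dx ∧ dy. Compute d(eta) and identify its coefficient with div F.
d(eta) = (-x - 2*y - 2*z) dx ∧ dy ∧ dz; div F = -x - 2*y - 2*z

For a 2-form in R^3 of the form above, applying d gives a 3-form with coefficient ∂P/∂x + ∂Q/∂y + ∂R/∂z:
  ∂P/∂x = -3*y - 2*z
  ∂Q/∂y = 2*y
  ∂R/∂z = -x - y
Sum = -x - 2*y - 2*z, which is exactly div F.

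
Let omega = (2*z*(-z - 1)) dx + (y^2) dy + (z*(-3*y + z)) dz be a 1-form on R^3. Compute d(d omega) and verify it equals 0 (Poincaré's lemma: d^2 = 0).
d(d omega) = 0

Step 1: d omega = sum_{i<j} (∂f_j/∂x_i - ∂f_i/∂x_j) dx_i ∧ dx_j:
  coeff of dx ∧ dy: 0
  coeff of dx ∧ dz: 4*z + 2
  coeff of dy ∧ dz: -3*z
Step 2: Apply d again to each 2-form coefficient. The only possible 3-form in R^3 is dx ∧ dy ∧ dz, with coefficient
  ∂(coeff of dy∧dz)/∂x - ∂(coeff of dx∧dz)/∂y + ∂(coeff of dx∧dy)/∂z
  = ∂/∂x (-3*z) - ∂/∂y (4*z + 2) + ∂/∂z (0).
Each of these terms simplifies to sums of mixed partials that cancel in pairs. The result is 0 (by equality of mixed partials for smooth functions — Schwarz / Clairaut).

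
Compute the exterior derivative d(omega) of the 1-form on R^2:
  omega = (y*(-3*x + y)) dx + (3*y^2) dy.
d(omega) = (3*x - 2*y) dx ∧ dy

For a 1-form omega = sum_i f_i dx_i, the exterior derivative is
  d(omega) = sum_{i < j} (∂f_j/∂x_i - ∂f_i/∂x_j) dx_i ∧ dx_j.
  coefficient of dx ∧ dy: ∂f_2/∂x - ∂f_1/∂y = ∂(3*y^2)/∂x - ∂(y*(-3*x + y))/∂y = 3*x - 2*y
Assembling: d(omega) = (3*x - 2*y) dx ∧ dy.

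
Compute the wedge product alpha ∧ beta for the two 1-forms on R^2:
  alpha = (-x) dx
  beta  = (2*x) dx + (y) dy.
alpha ∧ beta = (-x*y) dx ∧ dy

Distribute the wedge, using dx_i ∧ dx_j = -dx_j ∧ dx_i and dx_i ∧ dx_i = 0. For each pair (i, j) with i < j, the coefficient of dx_i ∧ dx_j in alpha ∧ beta is (alpha_i * beta_j - alpha_j * beta_i). Collecting: alpha ∧ beta = (-x*y) dx ∧ dy.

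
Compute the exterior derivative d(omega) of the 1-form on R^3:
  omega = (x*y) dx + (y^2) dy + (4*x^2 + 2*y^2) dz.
d(omega) = (-x) dx ∧ dy + (8*x) dx ∧ dz + (4*y) dy ∧ dz

For a 1-form omega = sum_i f_i dx_i, the exterior derivative is
  d(omega) = sum_{i < j} (∂f_j/∂x_i - ∂f_i/∂x_j) dx_i ∧ dx_j.
  coefficient of dx ∧ dy: ∂f_2/∂x - ∂f_1/∂y = ∂(y^2)/∂x - ∂(x*y)/∂y = -x
  coefficient of dx ∧ dz: ∂f_3/∂x - ∂f_1/∂z = ∂(4*x^2 + 2*y^2)/∂x - ∂(x*y)/∂z = 8*x
  coefficient of dy ∧ dz: ∂f_3/∂y - ∂f_2/∂z = ∂(4*x^2 + 2*y^2)/∂y - ∂(y^2)/∂z = 4*y
Assembling: d(omega) = (-x) dx ∧ dy + (8*x) dx ∧ dz + (4*y) dy ∧ dz.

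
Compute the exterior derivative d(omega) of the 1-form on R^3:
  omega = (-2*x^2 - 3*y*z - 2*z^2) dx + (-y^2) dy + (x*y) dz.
d(omega) = (3*z) dx ∧ dy + (4*y + 4*z) dx ∧ dz + (x) dy ∧ dz

For a 1-form omega = sum_i f_i dx_i, the exterior derivative is
  d(omega) = sum_{i < j} (∂f_j/∂x_i - ∂f_i/∂x_j) dx_i ∧ dx_j.
  coefficient of dx ∧ dy: ∂f_2/∂x - ∂f_1/∂y = ∂(-y^2)/∂x - ∂(-2*x^2 - 3*y*z - 2*z^2)/∂y = 3*z
  coefficient of dx ∧ dz: ∂f_3/∂x - ∂f_1/∂z = ∂(x*y)/∂x - ∂(-2*x^2 - 3*y*z - 2*z^2)/∂z = 4*y + 4*z
  coefficient of dy ∧ dz: ∂f_3/∂y - ∂f_2/∂z = ∂(x*y)/∂y - ∂(-y^2)/∂z = x
Assembling: d(omega) = (3*z) dx ∧ dy + (4*y + 4*z) dx ∧ dz + (x) dy ∧ dz.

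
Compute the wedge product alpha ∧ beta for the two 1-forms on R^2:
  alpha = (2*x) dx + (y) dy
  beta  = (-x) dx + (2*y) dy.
alpha ∧ beta = (5*x*y) dx ∧ dy

Distribute the wedge, using dx_i ∧ dx_j = -dx_j ∧ dx_i and dx_i ∧ dx_i = 0. For each pair (i, j) with i < j, the coefficient of dx_i ∧ dx_j in alpha ∧ beta is (alpha_i * beta_j - alpha_j * beta_i). Collecting: alpha ∧ beta = (5*x*y) dx ∧ dy.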